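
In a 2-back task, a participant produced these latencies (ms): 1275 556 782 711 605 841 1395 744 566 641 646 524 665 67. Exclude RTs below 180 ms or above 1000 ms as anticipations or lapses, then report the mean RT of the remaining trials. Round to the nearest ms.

662 ms

Excluded: 67, 1275, 1395
Retained (n=11): Σ = 7281
Mean = 7281/11 = 661.9091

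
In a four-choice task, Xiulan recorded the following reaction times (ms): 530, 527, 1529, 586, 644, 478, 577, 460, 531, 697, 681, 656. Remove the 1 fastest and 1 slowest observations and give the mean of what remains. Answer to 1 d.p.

590.7 ms

Sorted: 460, 478, 527, 530, 531, 577, 586, 644, 656, 681, 697, 1529
Drop lowest 1 (460) and highest 1 (1529)
Remaining (n=10): Σ = 5907, mean = 5907/10 = 590.700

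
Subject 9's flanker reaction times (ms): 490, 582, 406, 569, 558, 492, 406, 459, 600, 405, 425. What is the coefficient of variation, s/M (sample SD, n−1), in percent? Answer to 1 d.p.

15.5%

n = 11, Σ = 5392, M = 490.1818
Σ(x−M)² = 57955.636; s = √(57955.636/10) = 76.1286
CV = 76.1286 / 490.1818 = 0.15531 = 15.531%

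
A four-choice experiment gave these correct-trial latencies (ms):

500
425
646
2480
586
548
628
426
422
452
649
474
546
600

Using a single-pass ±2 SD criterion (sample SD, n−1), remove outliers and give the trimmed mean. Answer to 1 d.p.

n = 14, ΣRT = 9382, M = 670.143
Σ(x−M)² = 3617001.71; s = √(3617001.71/13) = 527.476
Cutoffs: 670.143 ± 2·527.476 → [-384.8, 1725.1]
Outside: 2480 → excluded.
Retained (n=13): Σ = 6902, mean = 6902/13 = 530.923

530.9 ms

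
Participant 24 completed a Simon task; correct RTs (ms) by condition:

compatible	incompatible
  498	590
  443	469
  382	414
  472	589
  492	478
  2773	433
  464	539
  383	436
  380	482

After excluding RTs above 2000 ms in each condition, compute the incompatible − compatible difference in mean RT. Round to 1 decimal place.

53.0 ms

compatible: exclude 2773
M(compatible) = 3514/8 = 439.250
M(incompatible) = 4430/9 = 492.222
Difference = 492.222 − 439.250 = 52.972 ms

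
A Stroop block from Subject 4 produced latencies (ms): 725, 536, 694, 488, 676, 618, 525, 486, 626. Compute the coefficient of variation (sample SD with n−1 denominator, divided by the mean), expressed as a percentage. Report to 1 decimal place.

n = 9, Σ = 5374, M = 597.1111
Σ(x−M)² = 66422.889; s = √(66422.889/8) = 91.1200
CV = 91.1200 / 597.1111 = 0.15260 = 15.260%

15.3%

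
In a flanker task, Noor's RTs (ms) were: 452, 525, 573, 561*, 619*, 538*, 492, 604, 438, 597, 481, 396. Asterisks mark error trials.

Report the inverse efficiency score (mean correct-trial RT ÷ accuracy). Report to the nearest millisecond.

Correct trials (n=9): 452, 525, 573, 492, 604, 438, 597, 481, 396
Mean correct RT = 4558/9 = 506.4444 ms
Proportion correct = 9/12
IES = 506.4444 / (9/12) = 675.259 ms

675 ms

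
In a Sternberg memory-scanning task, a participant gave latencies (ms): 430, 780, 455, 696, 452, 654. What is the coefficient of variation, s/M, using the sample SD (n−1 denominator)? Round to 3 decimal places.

0.261

n = 6, Σ = 3467, M = 577.8333
Σ(x−M)² = 113412.833; s = √(113412.833/5) = 150.6073
CV = 150.6073 / 577.8333 = 0.26064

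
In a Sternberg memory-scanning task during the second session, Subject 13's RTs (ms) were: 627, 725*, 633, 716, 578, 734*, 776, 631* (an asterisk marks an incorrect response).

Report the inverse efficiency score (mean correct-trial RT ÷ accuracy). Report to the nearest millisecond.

Correct trials (n=5): 627, 633, 716, 578, 776
Mean correct RT = 3330/5 = 666.0000 ms
Proportion correct = 5/8
IES = 666.0000 / (5/8) = 1065.600 ms

1066 ms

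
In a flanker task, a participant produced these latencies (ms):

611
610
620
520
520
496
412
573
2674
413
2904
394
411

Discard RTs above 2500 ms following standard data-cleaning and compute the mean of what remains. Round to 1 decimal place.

507.3 ms

Excluded: 2674, 2904
Retained (n=11): Σ = 5580
Mean = 5580/11 = 507.2727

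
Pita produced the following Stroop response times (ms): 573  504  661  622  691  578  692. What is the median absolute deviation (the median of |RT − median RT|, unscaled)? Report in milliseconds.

Sorted: 504, 573, 578, 622, 661, 691, 692 → median = 622
|x − 622|: 49, 118, 39, 0, 69, 44, 70
Sorted deviations: 0, 39, 44, 49, 69, 70, 118 → MAD = 49

49 ms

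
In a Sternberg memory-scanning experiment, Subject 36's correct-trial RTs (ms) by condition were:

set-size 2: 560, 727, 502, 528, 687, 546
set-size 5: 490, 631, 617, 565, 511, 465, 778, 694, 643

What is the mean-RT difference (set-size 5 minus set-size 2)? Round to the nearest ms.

M(set-size 2) = 3550/6 = 591.667
M(set-size 5) = 5394/9 = 599.333
Difference = 599.333 − 591.667 = 7.667 ms

8 ms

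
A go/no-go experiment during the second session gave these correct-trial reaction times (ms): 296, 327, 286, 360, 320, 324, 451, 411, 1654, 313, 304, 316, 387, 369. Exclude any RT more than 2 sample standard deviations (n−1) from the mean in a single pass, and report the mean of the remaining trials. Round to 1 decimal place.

n = 14, ΣRT = 6118, M = 437.000
Σ(x−M)² = 1623960.00; s = √(1623960.00/13) = 353.440
Cutoffs: 437.000 ± 2·353.440 → [-269.9, 1143.9]
Outside: 1654 → excluded.
Retained (n=13): Σ = 4464, mean = 4464/13 = 343.385

343.4 ms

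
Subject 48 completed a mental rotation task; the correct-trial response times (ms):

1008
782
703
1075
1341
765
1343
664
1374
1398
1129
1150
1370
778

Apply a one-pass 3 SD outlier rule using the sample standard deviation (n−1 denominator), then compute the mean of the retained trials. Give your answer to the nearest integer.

1063 ms

n = 14, ΣRT = 14880, M = 1062.857
Σ(x−M)² = 1011763.71; s = √(1011763.71/13) = 278.977
Cutoffs: 1062.857 ± 3·278.977 → [225.9, 1899.8]
No RTs fall outside the cutoffs; all 14 retained. Mean = 14880/14 = 1062.857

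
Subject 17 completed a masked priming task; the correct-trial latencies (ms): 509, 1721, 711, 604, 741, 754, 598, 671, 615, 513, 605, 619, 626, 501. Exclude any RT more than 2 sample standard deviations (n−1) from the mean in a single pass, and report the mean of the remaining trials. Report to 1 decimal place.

620.5 ms

n = 14, ΣRT = 9788, M = 699.143
Σ(x−M)² = 1206947.71; s = √(1206947.71/13) = 304.700
Cutoffs: 699.143 ± 2·304.700 → [89.7, 1308.5]
Outside: 1721 → excluded.
Retained (n=13): Σ = 8067, mean = 8067/13 = 620.538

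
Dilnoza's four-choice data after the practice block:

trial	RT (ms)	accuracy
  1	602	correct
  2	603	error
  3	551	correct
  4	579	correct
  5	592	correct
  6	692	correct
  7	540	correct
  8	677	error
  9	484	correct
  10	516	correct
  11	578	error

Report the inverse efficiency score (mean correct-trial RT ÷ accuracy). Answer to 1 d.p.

Correct trials (n=8): 602, 551, 579, 592, 692, 540, 484, 516
Mean correct RT = 4556/8 = 569.5000 ms
Proportion correct = 8/11
IES = 569.5000 / (8/11) = 783.062 ms

783.1 ms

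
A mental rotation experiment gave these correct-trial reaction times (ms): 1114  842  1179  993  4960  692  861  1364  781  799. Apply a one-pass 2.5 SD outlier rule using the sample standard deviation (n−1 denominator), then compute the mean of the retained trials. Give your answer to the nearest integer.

n = 10, ΣRT = 13585, M = 1358.500
Σ(x−M)² = 14801470.50; s = √(14801470.50/9) = 1282.423
Cutoffs: 1358.500 ± 2.5·1282.423 → [-1847.6, 4564.6]
Outside: 4960 → excluded.
Retained (n=9): Σ = 8625, mean = 8625/9 = 958.333

958 ms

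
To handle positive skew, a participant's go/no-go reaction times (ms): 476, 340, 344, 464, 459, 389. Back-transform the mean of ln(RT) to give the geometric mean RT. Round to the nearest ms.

408 ms

ln(RT): 6.1654, 5.8289, 5.8406, 6.1399, 6.1291, 5.9636
Mean ln(RT) = 36.0675/6 = 6.01125
Geometric mean = exp(6.01125) = 407.99 ms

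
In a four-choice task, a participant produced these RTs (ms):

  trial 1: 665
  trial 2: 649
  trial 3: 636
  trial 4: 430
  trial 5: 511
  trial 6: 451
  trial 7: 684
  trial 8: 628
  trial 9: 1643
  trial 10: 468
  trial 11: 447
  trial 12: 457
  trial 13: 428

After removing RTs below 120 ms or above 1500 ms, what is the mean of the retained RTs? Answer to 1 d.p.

537.8 ms

Excluded: 1643
Retained (n=12): Σ = 6454
Mean = 6454/12 = 537.8333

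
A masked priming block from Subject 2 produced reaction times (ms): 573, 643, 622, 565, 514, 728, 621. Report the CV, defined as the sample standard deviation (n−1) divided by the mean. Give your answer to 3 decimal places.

n = 7, Σ = 4266, M = 609.4286
Σ(x−M)² = 27885.714; s = √(27885.714/6) = 68.1734
CV = 68.1734 / 609.4286 = 0.11186

0.112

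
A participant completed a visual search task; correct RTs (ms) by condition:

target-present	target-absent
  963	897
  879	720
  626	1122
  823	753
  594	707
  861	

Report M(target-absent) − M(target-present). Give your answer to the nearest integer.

M(target-present) = 4746/6 = 791.000
M(target-absent) = 4199/5 = 839.800
Difference = 839.800 − 791.000 = 48.800 ms

49 ms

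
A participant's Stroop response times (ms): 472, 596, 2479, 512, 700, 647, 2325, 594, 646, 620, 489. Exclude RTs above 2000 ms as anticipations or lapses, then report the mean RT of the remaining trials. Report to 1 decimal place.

586.2 ms

Excluded: 2325, 2479
Retained (n=9): Σ = 5276
Mean = 5276/9 = 586.2222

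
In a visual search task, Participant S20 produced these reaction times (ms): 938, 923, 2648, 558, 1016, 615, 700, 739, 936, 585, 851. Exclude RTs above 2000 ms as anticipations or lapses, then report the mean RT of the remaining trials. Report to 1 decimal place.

Excluded: 2648
Retained (n=10): Σ = 7861
Mean = 7861/10 = 786.1000

786.1 ms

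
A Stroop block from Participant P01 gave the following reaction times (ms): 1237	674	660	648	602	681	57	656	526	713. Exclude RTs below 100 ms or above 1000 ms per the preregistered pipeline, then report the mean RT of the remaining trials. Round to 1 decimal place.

645.0 ms

Excluded: 57, 1237
Retained (n=8): Σ = 5160
Mean = 5160/8 = 645.0000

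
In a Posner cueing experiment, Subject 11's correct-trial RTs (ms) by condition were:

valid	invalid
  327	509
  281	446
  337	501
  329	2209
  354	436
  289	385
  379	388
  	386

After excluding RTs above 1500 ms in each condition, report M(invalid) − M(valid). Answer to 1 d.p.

107.9 ms

invalid: exclude 2209
M(valid) = 2296/7 = 328.000
M(invalid) = 3051/7 = 435.857
Difference = 435.857 − 328.000 = 107.857 ms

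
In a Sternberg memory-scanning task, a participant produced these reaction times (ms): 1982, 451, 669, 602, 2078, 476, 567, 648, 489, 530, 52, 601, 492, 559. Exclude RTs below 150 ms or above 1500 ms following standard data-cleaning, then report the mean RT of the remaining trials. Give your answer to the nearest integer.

Excluded: 52, 1982, 2078
Retained (n=11): Σ = 6084
Mean = 6084/11 = 553.0909

553 ms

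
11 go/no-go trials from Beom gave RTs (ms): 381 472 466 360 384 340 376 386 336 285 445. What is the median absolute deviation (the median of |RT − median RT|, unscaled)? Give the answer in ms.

Sorted: 285, 336, 340, 360, 376, 381, 384, 386, 445, 466, 472 → median = 381
|x − 381|: 0, 91, 85, 21, 3, 41, 5, 5, 45, 96, 64
Sorted deviations: 0, 3, 5, 5, 21, 41, 45, 64, 85, 91, 96 → MAD = 41

41 ms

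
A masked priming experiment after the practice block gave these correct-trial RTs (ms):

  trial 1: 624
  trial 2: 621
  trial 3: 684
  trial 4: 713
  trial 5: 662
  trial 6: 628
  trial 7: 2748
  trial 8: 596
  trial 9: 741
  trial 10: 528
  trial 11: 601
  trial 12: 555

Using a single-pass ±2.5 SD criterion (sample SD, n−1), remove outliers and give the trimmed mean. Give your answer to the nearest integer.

632 ms

n = 12, ΣRT = 9701, M = 808.417
Σ(x−M)² = 4145230.92; s = √(4145230.92/11) = 613.872
Cutoffs: 808.417 ± 2.5·613.872 → [-726.3, 2343.1]
Outside: 2748 → excluded.
Retained (n=11): Σ = 6953, mean = 6953/11 = 632.091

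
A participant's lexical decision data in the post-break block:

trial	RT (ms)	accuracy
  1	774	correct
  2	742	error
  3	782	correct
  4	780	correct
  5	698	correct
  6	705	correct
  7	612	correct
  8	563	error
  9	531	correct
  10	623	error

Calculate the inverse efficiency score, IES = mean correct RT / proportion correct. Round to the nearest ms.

Correct trials (n=7): 774, 782, 780, 698, 705, 612, 531
Mean correct RT = 4882/7 = 697.4286 ms
Proportion correct = 7/10
IES = 697.4286 / (7/10) = 996.327 ms

996 ms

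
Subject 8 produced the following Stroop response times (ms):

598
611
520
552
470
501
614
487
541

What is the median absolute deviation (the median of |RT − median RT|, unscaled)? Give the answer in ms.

54 ms

Sorted: 470, 487, 501, 520, 541, 552, 598, 611, 614 → median = 541
|x − 541|: 57, 70, 21, 11, 71, 40, 73, 54, 0
Sorted deviations: 0, 11, 21, 40, 54, 57, 70, 71, 73 → MAD = 54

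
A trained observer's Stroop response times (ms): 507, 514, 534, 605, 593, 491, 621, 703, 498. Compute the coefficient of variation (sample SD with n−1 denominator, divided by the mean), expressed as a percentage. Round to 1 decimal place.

12.8%

n = 9, Σ = 5066, M = 562.8889
Σ(x−M)² = 41414.889; s = √(41414.889/8) = 71.9504
CV = 71.9504 / 562.8889 = 0.12782 = 12.782%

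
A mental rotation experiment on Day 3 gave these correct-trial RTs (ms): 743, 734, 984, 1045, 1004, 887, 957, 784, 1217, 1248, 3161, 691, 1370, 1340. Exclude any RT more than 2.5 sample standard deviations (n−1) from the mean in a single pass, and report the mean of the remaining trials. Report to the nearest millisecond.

n = 14, ΣRT = 16165, M = 1154.643
Σ(x−M)² = 4992069.21; s = √(4992069.21/13) = 619.682
Cutoffs: 1154.643 ± 2.5·619.682 → [-394.6, 2703.8]
Outside: 3161 → excluded.
Retained (n=13): Σ = 13004, mean = 13004/13 = 1000.308

1000 ms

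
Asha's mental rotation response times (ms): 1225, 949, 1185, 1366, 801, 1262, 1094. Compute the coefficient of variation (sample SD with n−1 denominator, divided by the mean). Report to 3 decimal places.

0.173

n = 7, Σ = 7882, M = 1126.0000
Σ(x−M)² = 227356.000; s = √(227356.000/6) = 194.6604
CV = 194.6604 / 1126.0000 = 0.17288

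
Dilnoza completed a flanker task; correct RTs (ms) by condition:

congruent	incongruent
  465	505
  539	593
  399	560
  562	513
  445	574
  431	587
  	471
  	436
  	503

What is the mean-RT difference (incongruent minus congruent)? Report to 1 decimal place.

M(congruent) = 2841/6 = 473.500
M(incongruent) = 4742/9 = 526.889
Difference = 526.889 − 473.500 = 53.389 ms

53.4 ms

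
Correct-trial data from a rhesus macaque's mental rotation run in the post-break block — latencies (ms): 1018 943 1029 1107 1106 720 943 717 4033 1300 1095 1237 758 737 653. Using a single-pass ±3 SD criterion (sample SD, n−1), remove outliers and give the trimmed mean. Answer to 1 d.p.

954.5 ms

n = 15, ΣRT = 17396, M = 1159.733
Σ(x−M)² = 9408540.93; s = √(9408540.93/14) = 819.780
Cutoffs: 1159.733 ± 3·819.780 → [-1299.6, 3619.1]
Outside: 4033 → excluded.
Retained (n=14): Σ = 13363, mean = 13363/14 = 954.500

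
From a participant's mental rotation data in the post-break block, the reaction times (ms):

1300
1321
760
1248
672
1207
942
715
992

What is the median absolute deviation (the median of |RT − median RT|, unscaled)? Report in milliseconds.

Sorted: 672, 715, 760, 942, 992, 1207, 1248, 1300, 1321 → median = 992
|x − 992|: 308, 329, 232, 256, 320, 215, 50, 277, 0
Sorted deviations: 0, 50, 215, 232, 256, 277, 308, 320, 329 → MAD = 256

256 ms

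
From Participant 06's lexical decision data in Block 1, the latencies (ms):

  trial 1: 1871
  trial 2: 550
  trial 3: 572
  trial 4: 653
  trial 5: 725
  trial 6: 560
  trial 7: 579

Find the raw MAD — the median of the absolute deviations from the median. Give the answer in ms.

Sorted: 550, 560, 572, 579, 653, 725, 1871 → median = 579
|x − 579|: 1292, 29, 7, 74, 146, 19, 0
Sorted deviations: 0, 7, 19, 29, 74, 146, 1292 → MAD = 29

29 ms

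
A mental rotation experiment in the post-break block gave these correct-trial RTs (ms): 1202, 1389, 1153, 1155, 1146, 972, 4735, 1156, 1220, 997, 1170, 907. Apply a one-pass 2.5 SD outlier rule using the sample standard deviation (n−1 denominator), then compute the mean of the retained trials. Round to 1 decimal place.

n = 12, ΣRT = 17202, M = 1433.500
Σ(x−M)² = 12067111.00; s = √(12067111.00/11) = 1047.382
Cutoffs: 1433.500 ± 2.5·1047.382 → [-1185.0, 4052.0]
Outside: 4735 → excluded.
Retained (n=11): Σ = 12467, mean = 12467/11 = 1133.364

1133.4 ms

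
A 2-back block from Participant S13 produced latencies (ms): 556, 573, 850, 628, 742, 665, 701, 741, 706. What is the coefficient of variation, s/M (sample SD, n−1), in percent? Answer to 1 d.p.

13.4%

n = 9, Σ = 6162, M = 684.6667
Σ(x−M)² = 67140.000; s = √(67140.000/8) = 91.6106
CV = 91.6106 / 684.6667 = 0.13380 = 13.380%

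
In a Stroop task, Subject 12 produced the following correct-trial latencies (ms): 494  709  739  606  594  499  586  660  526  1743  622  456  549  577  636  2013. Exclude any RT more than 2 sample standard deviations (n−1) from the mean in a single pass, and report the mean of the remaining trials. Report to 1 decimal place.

n = 16, ΣRT = 12009, M = 750.562
Σ(x−M)² = 3027941.94; s = √(3027941.94/15) = 449.291
Cutoffs: 750.562 ± 2·449.291 → [-148.0, 1649.1]
Outside: 1743, 2013 → excluded.
Retained (n=14): Σ = 8253, mean = 8253/14 = 589.500

589.5 ms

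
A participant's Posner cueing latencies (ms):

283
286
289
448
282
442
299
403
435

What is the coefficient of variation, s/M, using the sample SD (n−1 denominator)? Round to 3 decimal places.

0.219

n = 9, Σ = 3167, M = 351.8889
Σ(x−M)² = 47600.889; s = √(47600.889/8) = 77.1370
CV = 77.1370 / 351.8889 = 0.21921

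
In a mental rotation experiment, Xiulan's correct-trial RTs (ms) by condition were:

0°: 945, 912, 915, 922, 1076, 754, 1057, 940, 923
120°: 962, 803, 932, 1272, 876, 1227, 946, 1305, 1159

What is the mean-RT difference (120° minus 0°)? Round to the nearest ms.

M(0°) = 8444/9 = 938.222
M(120°) = 9482/9 = 1053.556
Difference = 1053.556 − 938.222 = 115.333 ms

115 ms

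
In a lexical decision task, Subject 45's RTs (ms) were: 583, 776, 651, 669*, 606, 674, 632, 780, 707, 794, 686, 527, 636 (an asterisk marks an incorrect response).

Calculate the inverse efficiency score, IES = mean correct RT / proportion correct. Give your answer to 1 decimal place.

726.9 ms

Correct trials (n=12): 583, 776, 651, 606, 674, 632, 780, 707, 794, 686, 527, 636
Mean correct RT = 8052/12 = 671.0000 ms
Proportion correct = 12/13
IES = 671.0000 / (12/13) = 726.917 ms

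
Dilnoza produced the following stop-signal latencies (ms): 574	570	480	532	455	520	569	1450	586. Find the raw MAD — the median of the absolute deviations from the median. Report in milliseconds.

Sorted: 455, 480, 520, 532, 569, 570, 574, 586, 1450 → median = 569
|x − 569|: 5, 1, 89, 37, 114, 49, 0, 881, 17
Sorted deviations: 0, 1, 5, 17, 37, 49, 89, 114, 881 → MAD = 37

37 ms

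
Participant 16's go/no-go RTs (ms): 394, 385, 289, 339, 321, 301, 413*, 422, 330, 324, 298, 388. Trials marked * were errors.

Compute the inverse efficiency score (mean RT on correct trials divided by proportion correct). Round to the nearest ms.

376 ms

Correct trials (n=11): 394, 385, 289, 339, 321, 301, 422, 330, 324, 298, 388
Mean correct RT = 3791/11 = 344.6364 ms
Proportion correct = 11/12
IES = 344.6364 / (11/12) = 375.967 ms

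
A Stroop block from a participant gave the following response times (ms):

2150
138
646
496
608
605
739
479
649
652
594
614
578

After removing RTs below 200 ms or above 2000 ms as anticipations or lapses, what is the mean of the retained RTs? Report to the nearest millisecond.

Excluded: 138, 2150
Retained (n=11): Σ = 6660
Mean = 6660/11 = 605.4545

605 ms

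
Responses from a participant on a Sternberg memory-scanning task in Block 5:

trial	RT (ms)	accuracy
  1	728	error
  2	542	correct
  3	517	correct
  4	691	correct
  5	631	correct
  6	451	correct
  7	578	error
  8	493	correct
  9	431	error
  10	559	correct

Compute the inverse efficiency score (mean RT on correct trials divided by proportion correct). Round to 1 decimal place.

792.7 ms

Correct trials (n=7): 542, 517, 691, 631, 451, 493, 559
Mean correct RT = 3884/7 = 554.8571 ms
Proportion correct = 7/10
IES = 554.8571 / (7/10) = 792.653 ms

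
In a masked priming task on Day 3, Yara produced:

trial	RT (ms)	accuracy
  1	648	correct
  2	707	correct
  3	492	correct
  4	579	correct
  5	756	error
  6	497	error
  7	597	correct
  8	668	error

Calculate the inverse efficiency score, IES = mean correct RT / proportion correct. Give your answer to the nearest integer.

967 ms

Correct trials (n=5): 648, 707, 492, 579, 597
Mean correct RT = 3023/5 = 604.6000 ms
Proportion correct = 5/8
IES = 604.6000 / (5/8) = 967.360 ms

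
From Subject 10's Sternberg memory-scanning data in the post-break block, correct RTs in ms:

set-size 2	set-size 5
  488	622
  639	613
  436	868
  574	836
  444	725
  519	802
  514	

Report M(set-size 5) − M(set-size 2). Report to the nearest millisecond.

M(set-size 2) = 3614/7 = 516.286
M(set-size 5) = 4466/6 = 744.333
Difference = 744.333 − 516.286 = 228.048 ms

228 ms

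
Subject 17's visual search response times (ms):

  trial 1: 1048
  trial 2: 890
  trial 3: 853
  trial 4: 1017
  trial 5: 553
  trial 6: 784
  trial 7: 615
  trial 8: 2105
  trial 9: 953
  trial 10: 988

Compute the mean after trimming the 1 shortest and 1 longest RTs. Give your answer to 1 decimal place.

893.5 ms

Sorted: 553, 615, 784, 853, 890, 953, 988, 1017, 1048, 2105
Drop lowest 1 (553) and highest 1 (2105)
Remaining (n=8): Σ = 7148, mean = 7148/8 = 893.500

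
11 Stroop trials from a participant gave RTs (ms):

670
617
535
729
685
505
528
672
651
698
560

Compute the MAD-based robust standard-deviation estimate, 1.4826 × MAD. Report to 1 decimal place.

Sorted: 505, 528, 535, 560, 617, 651, 670, 672, 685, 698, 729 → median = 651
|x − 651| sorted: 0, 19, 21, 34, 34, 47, 78, 91, 116, 123, 146 → MAD = 47
Robust SD ≈ 1.4826 × 47 = 69.682

69.7 ms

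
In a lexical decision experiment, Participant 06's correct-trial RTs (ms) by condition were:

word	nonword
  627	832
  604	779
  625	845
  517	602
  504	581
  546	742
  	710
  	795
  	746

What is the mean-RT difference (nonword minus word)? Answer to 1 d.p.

M(word) = 3423/6 = 570.500
M(nonword) = 6632/9 = 736.889
Difference = 736.889 − 570.500 = 166.389 ms

166.4 ms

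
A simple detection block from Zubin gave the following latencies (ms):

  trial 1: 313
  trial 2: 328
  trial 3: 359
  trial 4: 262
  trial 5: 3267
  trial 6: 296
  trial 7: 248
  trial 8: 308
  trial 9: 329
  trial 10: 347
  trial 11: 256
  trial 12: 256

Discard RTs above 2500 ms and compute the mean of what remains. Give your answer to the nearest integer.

300 ms

Excluded: 3267
Retained (n=11): Σ = 3302
Mean = 3302/11 = 300.1818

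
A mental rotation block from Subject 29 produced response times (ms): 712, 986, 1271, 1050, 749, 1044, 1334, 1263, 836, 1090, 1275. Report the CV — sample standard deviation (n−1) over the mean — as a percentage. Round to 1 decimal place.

20.8%

n = 11, Σ = 11610, M = 1055.4545
Σ(x−M)² = 481536.727; s = √(481536.727/10) = 219.4395
CV = 219.4395 / 1055.4545 = 0.20791 = 20.791%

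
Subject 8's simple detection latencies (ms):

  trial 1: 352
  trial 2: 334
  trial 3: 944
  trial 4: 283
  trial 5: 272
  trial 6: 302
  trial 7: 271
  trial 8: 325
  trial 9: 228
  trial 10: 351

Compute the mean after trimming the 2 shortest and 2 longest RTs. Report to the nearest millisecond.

311 ms

Sorted: 228, 271, 272, 283, 302, 325, 334, 351, 352, 944
Drop lowest 2 (228, 271) and highest 2 (352, 944)
Remaining (n=6): Σ = 1867, mean = 1867/6 = 311.167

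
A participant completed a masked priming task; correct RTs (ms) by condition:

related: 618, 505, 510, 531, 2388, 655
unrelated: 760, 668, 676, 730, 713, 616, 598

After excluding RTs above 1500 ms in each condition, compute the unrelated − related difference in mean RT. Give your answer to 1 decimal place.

related: exclude 2388
M(related) = 2819/5 = 563.800
M(unrelated) = 4761/7 = 680.143
Difference = 680.143 − 563.800 = 116.343 ms

116.3 ms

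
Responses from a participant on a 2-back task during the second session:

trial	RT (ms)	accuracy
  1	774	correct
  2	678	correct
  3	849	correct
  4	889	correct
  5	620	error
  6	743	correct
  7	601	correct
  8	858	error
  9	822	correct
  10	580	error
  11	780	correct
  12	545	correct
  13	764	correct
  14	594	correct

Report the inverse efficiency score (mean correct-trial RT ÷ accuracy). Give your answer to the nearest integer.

930 ms

Correct trials (n=11): 774, 678, 849, 889, 743, 601, 822, 780, 545, 764, 594
Mean correct RT = 8039/11 = 730.8182 ms
Proportion correct = 11/14
IES = 730.8182 / (11/14) = 930.132 ms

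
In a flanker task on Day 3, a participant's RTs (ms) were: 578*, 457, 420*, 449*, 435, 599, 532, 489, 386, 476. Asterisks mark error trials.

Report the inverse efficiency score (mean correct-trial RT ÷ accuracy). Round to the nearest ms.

Correct trials (n=7): 457, 435, 599, 532, 489, 386, 476
Mean correct RT = 3374/7 = 482.0000 ms
Proportion correct = 7/10
IES = 482.0000 / (7/10) = 688.571 ms

689 ms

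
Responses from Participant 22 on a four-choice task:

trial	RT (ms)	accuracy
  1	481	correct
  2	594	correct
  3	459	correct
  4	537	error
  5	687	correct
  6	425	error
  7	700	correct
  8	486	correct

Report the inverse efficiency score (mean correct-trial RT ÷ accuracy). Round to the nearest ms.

Correct trials (n=6): 481, 594, 459, 687, 700, 486
Mean correct RT = 3407/6 = 567.8333 ms
Proportion correct = 6/8
IES = 567.8333 / (6/8) = 757.111 ms

757 ms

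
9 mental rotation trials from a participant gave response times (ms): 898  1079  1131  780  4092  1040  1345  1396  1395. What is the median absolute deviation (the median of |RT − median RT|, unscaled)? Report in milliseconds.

233 ms

Sorted: 780, 898, 1040, 1079, 1131, 1345, 1395, 1396, 4092 → median = 1131
|x − 1131|: 233, 52, 0, 351, 2961, 91, 214, 265, 264
Sorted deviations: 0, 52, 91, 214, 233, 264, 265, 351, 2961 → MAD = 233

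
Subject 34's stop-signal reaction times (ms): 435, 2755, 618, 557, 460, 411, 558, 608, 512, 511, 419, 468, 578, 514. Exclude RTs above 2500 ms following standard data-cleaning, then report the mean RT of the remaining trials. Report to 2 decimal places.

511.46 ms

Excluded: 2755
Retained (n=13): Σ = 6649
Mean = 6649/13 = 511.4615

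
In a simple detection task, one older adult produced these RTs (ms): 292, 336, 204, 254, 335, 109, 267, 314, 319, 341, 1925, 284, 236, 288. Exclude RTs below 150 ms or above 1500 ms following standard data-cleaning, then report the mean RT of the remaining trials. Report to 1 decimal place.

Excluded: 109, 1925
Retained (n=12): Σ = 3470
Mean = 3470/12 = 289.1667

289.2 ms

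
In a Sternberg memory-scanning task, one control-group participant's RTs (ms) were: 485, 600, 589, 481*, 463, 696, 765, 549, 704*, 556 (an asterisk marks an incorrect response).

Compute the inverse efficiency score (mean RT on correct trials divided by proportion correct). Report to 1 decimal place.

734.8 ms

Correct trials (n=8): 485, 600, 589, 463, 696, 765, 549, 556
Mean correct RT = 4703/8 = 587.8750 ms
Proportion correct = 8/10
IES = 587.8750 / (8/10) = 734.844 ms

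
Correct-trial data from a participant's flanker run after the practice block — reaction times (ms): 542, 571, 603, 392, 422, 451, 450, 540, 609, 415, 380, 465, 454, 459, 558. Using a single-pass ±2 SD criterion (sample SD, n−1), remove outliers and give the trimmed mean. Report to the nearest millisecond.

487 ms

n = 15, ΣRT = 7311, M = 487.400
Σ(x−M)² = 81173.60; s = √(81173.60/14) = 76.145
Cutoffs: 487.400 ± 2·76.145 → [335.1, 639.7]
No RTs fall outside the cutoffs; all 15 retained. Mean = 7311/15 = 487.400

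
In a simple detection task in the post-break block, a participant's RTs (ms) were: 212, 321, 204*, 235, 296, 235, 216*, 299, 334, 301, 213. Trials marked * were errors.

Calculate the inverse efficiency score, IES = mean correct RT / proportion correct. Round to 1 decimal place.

332.2 ms

Correct trials (n=9): 212, 321, 235, 296, 235, 299, 334, 301, 213
Mean correct RT = 2446/9 = 271.7778 ms
Proportion correct = 9/11
IES = 271.7778 / (9/11) = 332.173 ms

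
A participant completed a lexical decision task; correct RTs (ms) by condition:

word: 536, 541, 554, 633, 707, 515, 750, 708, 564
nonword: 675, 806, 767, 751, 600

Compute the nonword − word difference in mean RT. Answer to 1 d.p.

107.8 ms

M(word) = 5508/9 = 612.000
M(nonword) = 3599/5 = 719.800
Difference = 719.800 − 612.000 = 107.800 ms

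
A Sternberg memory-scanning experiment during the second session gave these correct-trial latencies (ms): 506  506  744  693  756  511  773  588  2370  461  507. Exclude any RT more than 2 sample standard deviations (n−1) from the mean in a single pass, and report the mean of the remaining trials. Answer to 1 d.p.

n = 11, ΣRT = 8415, M = 765.000
Σ(x−M)² = 2970782.00; s = √(2970782.00/10) = 545.049
Cutoffs: 765.000 ± 2·545.049 → [-325.1, 1855.1]
Outside: 2370 → excluded.
Retained (n=10): Σ = 6045, mean = 6045/10 = 604.500

604.5 ms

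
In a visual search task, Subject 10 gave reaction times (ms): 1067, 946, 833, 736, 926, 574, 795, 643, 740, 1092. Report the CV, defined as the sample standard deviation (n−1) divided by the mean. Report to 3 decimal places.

0.206

n = 10, Σ = 8352, M = 835.2000
Σ(x−M)² = 265889.600; s = √(265889.600/9) = 171.8816
CV = 171.8816 / 835.2000 = 0.20580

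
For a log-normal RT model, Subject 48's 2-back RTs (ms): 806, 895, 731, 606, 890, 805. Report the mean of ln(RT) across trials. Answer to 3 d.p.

ln(RT): 6.6921, 6.7968, 6.5944, 6.4069, 6.7912, 6.6908
Σ ln(RT) = 39.9723
Mean = 39.9723/6 = 6.66204

6.662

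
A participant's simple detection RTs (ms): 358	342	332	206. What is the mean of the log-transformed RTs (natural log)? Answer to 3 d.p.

5.712

ln(RT): 5.8805, 5.8348, 5.8051, 5.3279
Σ ln(RT) = 22.8484
Mean = 22.8484/4 = 5.71209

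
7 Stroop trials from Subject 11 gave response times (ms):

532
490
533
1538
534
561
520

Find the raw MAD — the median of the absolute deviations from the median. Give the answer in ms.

Sorted: 490, 520, 532, 533, 534, 561, 1538 → median = 533
|x − 533|: 1, 43, 0, 1005, 1, 28, 13
Sorted deviations: 0, 1, 1, 13, 28, 43, 1005 → MAD = 13

13 ms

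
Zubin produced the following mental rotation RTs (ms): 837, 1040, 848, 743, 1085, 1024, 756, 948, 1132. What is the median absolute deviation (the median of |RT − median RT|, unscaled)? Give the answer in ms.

111 ms

Sorted: 743, 756, 837, 848, 948, 1024, 1040, 1085, 1132 → median = 948
|x − 948|: 111, 92, 100, 205, 137, 76, 192, 0, 184
Sorted deviations: 0, 76, 92, 100, 111, 137, 184, 192, 205 → MAD = 111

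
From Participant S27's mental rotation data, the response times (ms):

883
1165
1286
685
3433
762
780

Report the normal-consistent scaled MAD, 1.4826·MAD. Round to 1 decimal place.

293.6 ms

Sorted: 685, 762, 780, 883, 1165, 1286, 3433 → median = 883
|x − 883| sorted: 0, 103, 121, 198, 282, 403, 2550 → MAD = 198
Robust SD ≈ 1.4826 × 198 = 293.555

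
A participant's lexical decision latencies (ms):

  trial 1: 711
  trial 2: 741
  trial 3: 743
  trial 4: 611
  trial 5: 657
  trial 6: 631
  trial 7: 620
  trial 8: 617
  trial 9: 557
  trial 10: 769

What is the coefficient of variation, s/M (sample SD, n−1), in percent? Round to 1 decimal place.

n = 10, Σ = 6657, M = 665.7000
Σ(x−M)² = 44916.100; s = √(44916.100/9) = 70.6447
CV = 70.6447 / 665.7000 = 0.10612 = 10.612%

10.6%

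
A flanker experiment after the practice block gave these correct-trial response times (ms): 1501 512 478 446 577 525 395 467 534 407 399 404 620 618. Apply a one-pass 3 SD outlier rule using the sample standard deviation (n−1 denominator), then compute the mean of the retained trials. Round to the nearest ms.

n = 14, ΣRT = 7883, M = 563.071
Σ(x−M)² = 1026066.93; s = √(1026066.93/13) = 280.942
Cutoffs: 563.071 ± 3·280.942 → [-279.8, 1405.9]
Outside: 1501 → excluded.
Retained (n=13): Σ = 6382, mean = 6382/13 = 490.923

491 ms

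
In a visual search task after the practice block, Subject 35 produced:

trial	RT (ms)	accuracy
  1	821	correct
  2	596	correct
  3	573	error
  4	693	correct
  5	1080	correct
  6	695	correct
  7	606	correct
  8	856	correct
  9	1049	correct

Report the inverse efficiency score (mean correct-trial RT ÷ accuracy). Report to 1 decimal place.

Correct trials (n=8): 821, 596, 693, 1080, 695, 606, 856, 1049
Mean correct RT = 6396/8 = 799.5000 ms
Proportion correct = 8/9
IES = 799.5000 / (8/9) = 899.438 ms

899.4 ms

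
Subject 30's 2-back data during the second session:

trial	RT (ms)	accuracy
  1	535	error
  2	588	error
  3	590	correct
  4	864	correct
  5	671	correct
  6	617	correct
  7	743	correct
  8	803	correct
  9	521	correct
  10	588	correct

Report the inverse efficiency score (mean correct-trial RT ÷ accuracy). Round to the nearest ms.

843 ms

Correct trials (n=8): 590, 864, 671, 617, 743, 803, 521, 588
Mean correct RT = 5397/8 = 674.6250 ms
Proportion correct = 8/10
IES = 674.6250 / (8/10) = 843.281 ms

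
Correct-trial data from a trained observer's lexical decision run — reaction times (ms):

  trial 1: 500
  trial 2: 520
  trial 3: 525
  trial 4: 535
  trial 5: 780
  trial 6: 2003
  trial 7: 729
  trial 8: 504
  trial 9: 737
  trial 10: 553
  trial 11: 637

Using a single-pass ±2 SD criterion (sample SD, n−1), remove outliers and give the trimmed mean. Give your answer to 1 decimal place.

n = 11, ΣRT = 8023, M = 729.364
Σ(x−M)² = 1891178.55; s = √(1891178.55/10) = 434.877
Cutoffs: 729.364 ± 2·434.877 → [-140.4, 1599.1]
Outside: 2003 → excluded.
Retained (n=10): Σ = 6020, mean = 6020/10 = 602.000

602.0 ms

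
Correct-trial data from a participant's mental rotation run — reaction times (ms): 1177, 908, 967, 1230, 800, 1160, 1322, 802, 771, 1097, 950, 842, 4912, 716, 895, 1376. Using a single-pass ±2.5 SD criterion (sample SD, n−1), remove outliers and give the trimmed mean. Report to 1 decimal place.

1000.9 ms

n = 16, ΣRT = 19925, M = 1245.312
Σ(x−M)² = 14965533.44; s = √(14965533.44/15) = 998.850
Cutoffs: 1245.312 ± 2.5·998.850 → [-1251.8, 3742.4]
Outside: 4912 → excluded.
Retained (n=15): Σ = 15013, mean = 15013/15 = 1000.867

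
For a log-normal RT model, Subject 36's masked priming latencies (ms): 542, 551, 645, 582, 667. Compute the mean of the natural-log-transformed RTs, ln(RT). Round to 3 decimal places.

6.389

ln(RT): 6.2953, 6.3117, 6.4693, 6.3665, 6.5028
Σ ln(RT) = 31.9455
Mean = 31.9455/5 = 6.38910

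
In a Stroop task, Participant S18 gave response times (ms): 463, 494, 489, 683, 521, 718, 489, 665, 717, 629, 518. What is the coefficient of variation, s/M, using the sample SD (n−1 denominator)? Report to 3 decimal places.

n = 11, Σ = 6386, M = 580.5455
Σ(x−M)² = 103016.727; s = √(103016.727/10) = 101.4972
CV = 101.4972 / 580.5455 = 0.17483

0.175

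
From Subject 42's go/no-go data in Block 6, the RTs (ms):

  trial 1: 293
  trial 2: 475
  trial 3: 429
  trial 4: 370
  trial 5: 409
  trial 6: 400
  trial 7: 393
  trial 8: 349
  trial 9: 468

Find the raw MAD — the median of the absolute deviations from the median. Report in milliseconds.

Sorted: 293, 349, 370, 393, 400, 409, 429, 468, 475 → median = 400
|x − 400|: 107, 75, 29, 30, 9, 0, 7, 51, 68
Sorted deviations: 0, 7, 9, 29, 30, 51, 68, 75, 107 → MAD = 30

30 ms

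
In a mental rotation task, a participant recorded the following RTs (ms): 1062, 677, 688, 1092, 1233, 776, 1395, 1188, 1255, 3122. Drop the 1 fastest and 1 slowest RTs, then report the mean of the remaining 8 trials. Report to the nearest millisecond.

1086 ms

Sorted: 677, 688, 776, 1062, 1092, 1188, 1233, 1255, 1395, 3122
Drop lowest 1 (677) and highest 1 (3122)
Remaining (n=8): Σ = 8689, mean = 8689/8 = 1086.125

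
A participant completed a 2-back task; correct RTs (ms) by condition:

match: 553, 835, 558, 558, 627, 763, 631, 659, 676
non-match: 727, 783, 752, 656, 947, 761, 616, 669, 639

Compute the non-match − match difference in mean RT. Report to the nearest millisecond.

M(match) = 5860/9 = 651.111
M(non-match) = 6550/9 = 727.778
Difference = 727.778 − 651.111 = 76.667 ms

77 ms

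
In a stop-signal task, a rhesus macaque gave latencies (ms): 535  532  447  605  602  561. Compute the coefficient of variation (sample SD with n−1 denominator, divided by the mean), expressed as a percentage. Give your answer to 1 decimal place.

10.6%

n = 6, Σ = 3282, M = 547.0000
Σ(x−M)² = 16954.000; s = √(16954.000/5) = 58.2306
CV = 58.2306 / 547.0000 = 0.10645 = 10.645%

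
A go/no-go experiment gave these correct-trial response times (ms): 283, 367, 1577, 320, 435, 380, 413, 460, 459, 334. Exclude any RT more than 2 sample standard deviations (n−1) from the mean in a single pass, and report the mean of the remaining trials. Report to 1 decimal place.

n = 10, ΣRT = 5028, M = 502.800
Σ(x−M)² = 1314059.60; s = √(1314059.60/9) = 382.108
Cutoffs: 502.800 ± 2·382.108 → [-261.4, 1267.0]
Outside: 1577 → excluded.
Retained (n=9): Σ = 3451, mean = 3451/9 = 383.444

383.4 ms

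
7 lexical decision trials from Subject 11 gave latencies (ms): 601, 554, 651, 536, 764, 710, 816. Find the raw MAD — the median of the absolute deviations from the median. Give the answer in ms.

Sorted: 536, 554, 601, 651, 710, 764, 816 → median = 651
|x − 651|: 50, 97, 0, 115, 113, 59, 165
Sorted deviations: 0, 50, 59, 97, 113, 115, 165 → MAD = 97

97 ms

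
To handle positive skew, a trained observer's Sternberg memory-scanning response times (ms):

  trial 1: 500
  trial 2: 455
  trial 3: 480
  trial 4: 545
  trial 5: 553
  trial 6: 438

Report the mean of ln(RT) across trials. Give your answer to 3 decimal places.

6.201

ln(RT): 6.2146, 6.1203, 6.1738, 6.3008, 6.3154, 6.0822
Σ ln(RT) = 37.2071
Mean = 37.2071/6 = 6.20118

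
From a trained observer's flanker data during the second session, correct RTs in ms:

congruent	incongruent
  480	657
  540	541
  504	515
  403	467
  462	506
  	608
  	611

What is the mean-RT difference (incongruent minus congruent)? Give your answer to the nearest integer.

M(congruent) = 2389/5 = 477.800
M(incongruent) = 3905/7 = 557.857
Difference = 557.857 − 477.800 = 80.057 ms

80 ms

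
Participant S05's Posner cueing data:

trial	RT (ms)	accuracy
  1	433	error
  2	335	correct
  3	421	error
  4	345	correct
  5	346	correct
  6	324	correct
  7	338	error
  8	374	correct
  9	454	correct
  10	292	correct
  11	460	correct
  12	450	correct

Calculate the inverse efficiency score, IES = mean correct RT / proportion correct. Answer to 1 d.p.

Correct trials (n=9): 335, 345, 346, 324, 374, 454, 292, 460, 450
Mean correct RT = 3380/9 = 375.5556 ms
Proportion correct = 9/12
IES = 375.5556 / (9/12) = 500.741 ms

500.7 ms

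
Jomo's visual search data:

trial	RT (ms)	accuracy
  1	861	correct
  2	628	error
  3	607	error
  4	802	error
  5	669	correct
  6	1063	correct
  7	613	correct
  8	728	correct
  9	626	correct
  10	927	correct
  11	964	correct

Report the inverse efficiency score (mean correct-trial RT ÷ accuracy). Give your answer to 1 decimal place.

1108.8 ms

Correct trials (n=8): 861, 669, 1063, 613, 728, 626, 927, 964
Mean correct RT = 6451/8 = 806.3750 ms
Proportion correct = 8/11
IES = 806.3750 / (8/11) = 1108.766 ms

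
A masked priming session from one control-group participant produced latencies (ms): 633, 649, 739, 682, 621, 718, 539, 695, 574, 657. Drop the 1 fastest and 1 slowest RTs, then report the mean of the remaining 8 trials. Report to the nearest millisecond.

Sorted: 539, 574, 621, 633, 649, 657, 682, 695, 718, 739
Drop lowest 1 (539) and highest 1 (739)
Remaining (n=8): Σ = 5229, mean = 5229/8 = 653.625

654 ms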